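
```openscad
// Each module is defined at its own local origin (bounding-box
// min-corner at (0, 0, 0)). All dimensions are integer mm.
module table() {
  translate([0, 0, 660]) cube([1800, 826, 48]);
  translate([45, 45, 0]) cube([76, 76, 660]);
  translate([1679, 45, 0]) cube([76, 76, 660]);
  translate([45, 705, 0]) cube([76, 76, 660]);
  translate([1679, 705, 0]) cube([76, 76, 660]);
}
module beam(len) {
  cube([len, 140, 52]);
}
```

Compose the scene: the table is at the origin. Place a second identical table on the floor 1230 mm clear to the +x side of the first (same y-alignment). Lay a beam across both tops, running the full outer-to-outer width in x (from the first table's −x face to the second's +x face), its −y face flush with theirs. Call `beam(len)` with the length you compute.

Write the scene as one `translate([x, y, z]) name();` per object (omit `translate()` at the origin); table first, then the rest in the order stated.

table();
translate([3030, 0, 0]) table();
translate([0, 0, 708]) beam(4830);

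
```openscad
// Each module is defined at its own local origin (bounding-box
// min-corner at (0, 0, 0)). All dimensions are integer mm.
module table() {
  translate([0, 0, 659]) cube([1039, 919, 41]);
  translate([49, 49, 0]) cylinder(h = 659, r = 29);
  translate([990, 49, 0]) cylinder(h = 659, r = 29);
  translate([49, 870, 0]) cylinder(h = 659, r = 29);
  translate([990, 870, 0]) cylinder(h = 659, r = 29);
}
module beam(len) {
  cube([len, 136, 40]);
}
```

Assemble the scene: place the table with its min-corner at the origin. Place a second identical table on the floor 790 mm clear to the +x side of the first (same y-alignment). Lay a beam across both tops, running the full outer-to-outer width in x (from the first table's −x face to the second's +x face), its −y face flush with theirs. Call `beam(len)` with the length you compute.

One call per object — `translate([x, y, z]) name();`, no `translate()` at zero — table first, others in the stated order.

table();
translate([1829, 0, 0]) table();
translate([0, 0, 700]) beam(2868);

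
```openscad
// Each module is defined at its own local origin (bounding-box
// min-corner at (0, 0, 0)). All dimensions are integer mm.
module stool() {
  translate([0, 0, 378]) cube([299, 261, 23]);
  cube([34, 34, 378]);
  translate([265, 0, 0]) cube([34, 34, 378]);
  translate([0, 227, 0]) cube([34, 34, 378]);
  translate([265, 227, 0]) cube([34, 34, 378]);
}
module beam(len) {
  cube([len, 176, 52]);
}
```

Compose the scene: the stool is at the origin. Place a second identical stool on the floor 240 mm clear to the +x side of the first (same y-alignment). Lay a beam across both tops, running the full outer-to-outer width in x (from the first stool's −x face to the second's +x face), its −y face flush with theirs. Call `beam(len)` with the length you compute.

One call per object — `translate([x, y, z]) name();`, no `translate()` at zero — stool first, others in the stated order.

stool();
translate([539, 0, 0]) stool();
translate([0, 0, 401]) beam(838);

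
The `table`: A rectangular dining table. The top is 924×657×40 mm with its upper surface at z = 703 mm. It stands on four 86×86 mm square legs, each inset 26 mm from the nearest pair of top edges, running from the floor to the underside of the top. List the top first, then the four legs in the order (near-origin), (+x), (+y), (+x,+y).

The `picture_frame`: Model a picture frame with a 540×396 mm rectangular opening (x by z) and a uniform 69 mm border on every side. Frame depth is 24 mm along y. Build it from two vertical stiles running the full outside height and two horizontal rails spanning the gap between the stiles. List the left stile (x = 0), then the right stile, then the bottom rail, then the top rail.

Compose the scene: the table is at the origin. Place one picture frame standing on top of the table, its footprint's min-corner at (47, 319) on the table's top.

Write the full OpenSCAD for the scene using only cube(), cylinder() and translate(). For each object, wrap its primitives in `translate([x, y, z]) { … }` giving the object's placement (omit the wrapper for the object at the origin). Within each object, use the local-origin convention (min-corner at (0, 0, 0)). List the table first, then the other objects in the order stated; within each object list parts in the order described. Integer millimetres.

translate([0, 0, 663]) cube([924, 657, 40]);
translate([26, 26, 0]) cube([86, 86, 663]);
translate([812, 26, 0]) cube([86, 86, 663]);
translate([26, 545, 0]) cube([86, 86, 663]);
translate([812, 545, 0]) cube([86, 86, 663]);
translate([47, 319, 703]) {
  cube([69, 24, 534]);
  translate([609, 0, 0]) cube([69, 24, 534]);
  translate([69, 0, 0]) cube([540, 24, 69]);
  translate([69, 0, 465]) cube([540, 24, 69]);
}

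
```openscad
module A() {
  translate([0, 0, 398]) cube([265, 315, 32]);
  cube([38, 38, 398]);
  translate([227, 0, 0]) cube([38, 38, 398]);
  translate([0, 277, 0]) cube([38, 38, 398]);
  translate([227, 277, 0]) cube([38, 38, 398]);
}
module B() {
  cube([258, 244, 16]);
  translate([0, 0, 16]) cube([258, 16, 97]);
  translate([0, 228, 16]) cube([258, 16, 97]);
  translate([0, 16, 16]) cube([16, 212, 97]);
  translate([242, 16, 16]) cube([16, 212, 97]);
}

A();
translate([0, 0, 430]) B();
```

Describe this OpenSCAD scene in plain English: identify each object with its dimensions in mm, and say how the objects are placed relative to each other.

A is a simple wooden stool: a rectangular seat 265 mm (x) by 315 mm (y), 32 mm thick, top face at z = 430 mm, on four square legs, each 38×38 mm in cross-section. The legs rest on z = 0, each flush with a corner of the seat.

B is an open storage box with external size 258×244×113 mm and wall thickness 16 mm (the base is also 16 mm thick). The base covers the whole footprint; the four walls stand on the base, with the y-facing walls full-width and the x-facing walls fitting between their inner faces.

The open box is on top of the stool.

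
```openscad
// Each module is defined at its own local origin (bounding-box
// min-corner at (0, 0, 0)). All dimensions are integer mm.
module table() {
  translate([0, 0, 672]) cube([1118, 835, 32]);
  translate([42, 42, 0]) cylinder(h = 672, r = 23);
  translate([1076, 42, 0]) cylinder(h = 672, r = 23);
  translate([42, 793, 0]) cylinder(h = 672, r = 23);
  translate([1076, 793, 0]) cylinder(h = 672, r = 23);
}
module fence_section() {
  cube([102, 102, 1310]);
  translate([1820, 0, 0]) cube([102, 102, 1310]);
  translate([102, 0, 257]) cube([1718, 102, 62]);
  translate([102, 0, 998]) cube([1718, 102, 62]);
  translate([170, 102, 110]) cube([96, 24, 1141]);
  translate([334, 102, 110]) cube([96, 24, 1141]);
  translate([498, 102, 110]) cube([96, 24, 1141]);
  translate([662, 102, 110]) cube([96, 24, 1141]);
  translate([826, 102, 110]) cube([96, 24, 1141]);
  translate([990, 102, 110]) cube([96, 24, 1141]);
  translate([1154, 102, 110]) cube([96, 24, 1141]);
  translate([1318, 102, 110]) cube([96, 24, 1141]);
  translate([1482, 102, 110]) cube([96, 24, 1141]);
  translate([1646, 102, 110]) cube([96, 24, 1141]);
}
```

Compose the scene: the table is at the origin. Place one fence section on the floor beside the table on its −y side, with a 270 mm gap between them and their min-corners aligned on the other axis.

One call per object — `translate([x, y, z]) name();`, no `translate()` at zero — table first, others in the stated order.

table();
translate([0, -396, 0]) fence_section();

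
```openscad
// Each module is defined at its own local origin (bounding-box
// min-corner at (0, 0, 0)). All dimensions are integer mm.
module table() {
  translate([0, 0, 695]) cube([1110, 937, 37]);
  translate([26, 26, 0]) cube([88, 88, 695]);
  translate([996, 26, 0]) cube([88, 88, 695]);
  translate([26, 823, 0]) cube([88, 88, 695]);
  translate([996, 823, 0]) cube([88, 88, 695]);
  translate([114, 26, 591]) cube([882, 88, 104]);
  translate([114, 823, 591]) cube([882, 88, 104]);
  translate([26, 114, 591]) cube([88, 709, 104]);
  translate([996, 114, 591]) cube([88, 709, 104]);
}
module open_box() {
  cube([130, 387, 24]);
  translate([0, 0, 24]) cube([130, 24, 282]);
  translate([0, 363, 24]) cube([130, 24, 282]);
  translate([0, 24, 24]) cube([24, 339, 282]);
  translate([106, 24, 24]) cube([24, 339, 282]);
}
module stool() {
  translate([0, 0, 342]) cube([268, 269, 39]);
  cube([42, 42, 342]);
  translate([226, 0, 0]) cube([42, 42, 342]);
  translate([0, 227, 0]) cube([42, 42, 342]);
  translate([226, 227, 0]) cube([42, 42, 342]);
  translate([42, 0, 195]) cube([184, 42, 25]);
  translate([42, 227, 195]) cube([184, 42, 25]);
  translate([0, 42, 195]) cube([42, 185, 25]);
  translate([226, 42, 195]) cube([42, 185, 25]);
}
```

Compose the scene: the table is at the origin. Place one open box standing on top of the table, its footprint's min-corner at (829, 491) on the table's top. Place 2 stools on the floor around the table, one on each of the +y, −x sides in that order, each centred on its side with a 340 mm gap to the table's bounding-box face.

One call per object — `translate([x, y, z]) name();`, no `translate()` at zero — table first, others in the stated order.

table();
translate([829, 491, 732]) open_box();
translate([421, 1277, 0]) stool();
translate([-608, 334, 0]) stool();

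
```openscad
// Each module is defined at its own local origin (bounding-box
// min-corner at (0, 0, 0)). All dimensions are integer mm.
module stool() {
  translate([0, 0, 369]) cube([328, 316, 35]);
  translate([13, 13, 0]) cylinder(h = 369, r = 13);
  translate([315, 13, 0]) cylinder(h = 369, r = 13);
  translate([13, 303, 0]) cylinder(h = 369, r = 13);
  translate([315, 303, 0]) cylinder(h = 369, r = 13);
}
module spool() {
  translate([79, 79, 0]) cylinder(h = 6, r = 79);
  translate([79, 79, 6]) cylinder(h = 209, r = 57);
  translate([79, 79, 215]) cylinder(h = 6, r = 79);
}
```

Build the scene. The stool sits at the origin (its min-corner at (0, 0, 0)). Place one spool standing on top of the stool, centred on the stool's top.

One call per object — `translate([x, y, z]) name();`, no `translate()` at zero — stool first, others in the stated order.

stool();
translate([85, 79, 404]) spool();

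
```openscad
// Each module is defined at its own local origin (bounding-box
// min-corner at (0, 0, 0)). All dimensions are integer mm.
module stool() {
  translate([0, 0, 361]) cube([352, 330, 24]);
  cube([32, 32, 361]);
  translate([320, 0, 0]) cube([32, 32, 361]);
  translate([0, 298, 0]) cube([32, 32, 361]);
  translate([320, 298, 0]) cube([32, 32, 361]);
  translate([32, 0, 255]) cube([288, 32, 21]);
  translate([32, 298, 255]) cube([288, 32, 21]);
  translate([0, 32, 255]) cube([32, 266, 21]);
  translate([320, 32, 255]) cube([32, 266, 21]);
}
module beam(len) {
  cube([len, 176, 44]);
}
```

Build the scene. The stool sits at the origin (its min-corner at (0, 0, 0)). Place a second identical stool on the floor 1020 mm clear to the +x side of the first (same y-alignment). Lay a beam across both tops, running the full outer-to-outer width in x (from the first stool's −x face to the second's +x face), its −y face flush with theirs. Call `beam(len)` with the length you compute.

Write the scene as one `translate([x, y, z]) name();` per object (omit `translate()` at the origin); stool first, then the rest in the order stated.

stool();
translate([1372, 0, 0]) stool();
translate([0, 0, 385]) beam(1724);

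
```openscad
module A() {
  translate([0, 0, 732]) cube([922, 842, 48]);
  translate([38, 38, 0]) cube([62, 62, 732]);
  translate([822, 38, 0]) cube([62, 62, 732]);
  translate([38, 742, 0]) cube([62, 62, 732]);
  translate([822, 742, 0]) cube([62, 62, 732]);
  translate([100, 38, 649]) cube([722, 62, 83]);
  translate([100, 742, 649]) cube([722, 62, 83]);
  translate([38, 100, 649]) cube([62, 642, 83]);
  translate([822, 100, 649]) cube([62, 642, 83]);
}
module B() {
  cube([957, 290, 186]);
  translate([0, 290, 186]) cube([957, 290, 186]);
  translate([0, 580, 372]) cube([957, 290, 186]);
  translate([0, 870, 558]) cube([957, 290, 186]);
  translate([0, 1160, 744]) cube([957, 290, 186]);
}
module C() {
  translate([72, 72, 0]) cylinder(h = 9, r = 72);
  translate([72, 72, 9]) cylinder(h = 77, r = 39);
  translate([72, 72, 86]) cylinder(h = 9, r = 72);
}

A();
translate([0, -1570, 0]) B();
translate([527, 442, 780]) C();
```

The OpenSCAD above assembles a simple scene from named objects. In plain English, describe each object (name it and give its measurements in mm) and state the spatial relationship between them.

A is a table with a 922×842 mm rectangular top, 48 mm thick, top surface at z = 780 mm, supported by four 62×62 mm square legs, each inset 38 mm from the nearest pair of top edges, running from the floor. Four apron rails, 62 mm thick and 83 mm tall, run between adjacent legs with their top edges flush with the underside of the top and their outer faces flush with the legs' outer faces.

B is a straight staircase of 5 solid steps. Each step is 957 mm wide (x), 290 mm deep (y, the going) and 186 mm tall (the rise). The first step rests on the floor; each subsequent step sits one going further in +y and one rise higher in +z, directly behind and above the previous step with no overlap.

C is a spool: two coaxial disc flanges of radius 72 mm and thickness 9 mm, joined by a core cylinder of radius 39 mm and height 77 mm. The lower flange rests on z = 0 and the three cylinders share a vertical axis.

The staircase is on the floor beside the table on its −y side. The spool is on top of the table.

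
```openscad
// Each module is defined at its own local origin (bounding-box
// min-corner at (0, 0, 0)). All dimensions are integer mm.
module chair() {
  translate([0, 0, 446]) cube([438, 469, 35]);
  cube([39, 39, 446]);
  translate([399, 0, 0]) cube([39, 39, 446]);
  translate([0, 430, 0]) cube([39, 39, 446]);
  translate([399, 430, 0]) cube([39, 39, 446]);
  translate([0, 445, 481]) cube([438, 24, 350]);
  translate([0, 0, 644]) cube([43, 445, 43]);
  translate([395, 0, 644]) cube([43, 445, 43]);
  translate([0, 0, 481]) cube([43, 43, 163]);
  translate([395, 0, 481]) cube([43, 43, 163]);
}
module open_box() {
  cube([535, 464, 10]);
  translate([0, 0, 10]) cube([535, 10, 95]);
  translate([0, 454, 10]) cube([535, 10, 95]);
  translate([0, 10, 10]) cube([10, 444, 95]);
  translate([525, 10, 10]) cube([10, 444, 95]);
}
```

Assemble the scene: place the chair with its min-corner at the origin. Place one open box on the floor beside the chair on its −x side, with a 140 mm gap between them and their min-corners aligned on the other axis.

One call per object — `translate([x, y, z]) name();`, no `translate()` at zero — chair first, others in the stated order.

chair();
translate([-675, 0, 0]) open_box();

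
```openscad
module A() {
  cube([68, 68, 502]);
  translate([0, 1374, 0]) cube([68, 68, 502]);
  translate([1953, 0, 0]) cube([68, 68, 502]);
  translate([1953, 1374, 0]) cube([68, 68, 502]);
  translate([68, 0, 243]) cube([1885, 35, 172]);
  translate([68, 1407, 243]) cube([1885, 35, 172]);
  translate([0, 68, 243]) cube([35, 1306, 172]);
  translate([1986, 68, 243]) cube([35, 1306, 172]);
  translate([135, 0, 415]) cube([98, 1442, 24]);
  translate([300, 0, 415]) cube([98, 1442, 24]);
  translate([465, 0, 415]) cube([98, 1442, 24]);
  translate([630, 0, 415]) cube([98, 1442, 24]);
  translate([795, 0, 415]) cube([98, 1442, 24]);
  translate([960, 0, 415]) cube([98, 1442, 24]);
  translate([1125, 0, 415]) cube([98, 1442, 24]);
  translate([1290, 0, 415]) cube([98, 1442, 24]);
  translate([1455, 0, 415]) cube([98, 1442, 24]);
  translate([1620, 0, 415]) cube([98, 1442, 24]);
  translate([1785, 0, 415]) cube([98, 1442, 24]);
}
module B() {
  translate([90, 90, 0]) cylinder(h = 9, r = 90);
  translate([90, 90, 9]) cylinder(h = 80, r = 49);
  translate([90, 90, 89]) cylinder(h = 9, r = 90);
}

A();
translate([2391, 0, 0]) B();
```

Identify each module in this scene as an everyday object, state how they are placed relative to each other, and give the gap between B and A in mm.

The spool's nearest face is 370 mm from the bed frame's +x face.

A is a bed frame. B is a spool. The spool is on the floor beside the bed frame on its +x side. The gap between the spool and the bed frame is 370 mm.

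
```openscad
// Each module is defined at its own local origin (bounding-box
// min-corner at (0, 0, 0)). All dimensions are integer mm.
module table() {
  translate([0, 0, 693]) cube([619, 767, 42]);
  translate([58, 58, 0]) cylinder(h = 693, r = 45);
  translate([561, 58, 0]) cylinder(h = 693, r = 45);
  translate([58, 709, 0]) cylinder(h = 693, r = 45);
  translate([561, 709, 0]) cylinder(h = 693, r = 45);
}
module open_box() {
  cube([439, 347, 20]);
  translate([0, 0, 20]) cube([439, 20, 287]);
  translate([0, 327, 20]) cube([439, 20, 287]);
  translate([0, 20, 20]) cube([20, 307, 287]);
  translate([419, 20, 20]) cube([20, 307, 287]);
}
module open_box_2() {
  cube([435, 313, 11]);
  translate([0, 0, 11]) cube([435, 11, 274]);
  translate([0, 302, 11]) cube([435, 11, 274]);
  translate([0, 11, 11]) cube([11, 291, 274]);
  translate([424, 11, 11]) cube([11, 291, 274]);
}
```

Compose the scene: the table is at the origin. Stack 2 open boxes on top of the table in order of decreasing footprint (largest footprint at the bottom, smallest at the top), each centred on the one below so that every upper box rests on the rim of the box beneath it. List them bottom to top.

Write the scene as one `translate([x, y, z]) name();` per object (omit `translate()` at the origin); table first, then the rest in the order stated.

table();
translate([90, 210, 735]) open_box();
translate([92, 227, 1042]) open_box_2();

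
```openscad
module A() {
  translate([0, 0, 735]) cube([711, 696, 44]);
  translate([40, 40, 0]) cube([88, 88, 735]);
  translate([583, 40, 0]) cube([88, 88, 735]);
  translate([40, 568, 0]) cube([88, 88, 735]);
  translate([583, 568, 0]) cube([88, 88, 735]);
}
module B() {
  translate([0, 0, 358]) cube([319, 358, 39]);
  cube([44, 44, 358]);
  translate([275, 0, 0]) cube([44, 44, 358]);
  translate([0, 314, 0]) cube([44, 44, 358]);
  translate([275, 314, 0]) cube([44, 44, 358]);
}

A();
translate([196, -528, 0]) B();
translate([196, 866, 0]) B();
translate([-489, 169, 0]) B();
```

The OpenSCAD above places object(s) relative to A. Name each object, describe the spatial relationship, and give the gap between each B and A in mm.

A is a table. B is a stool. Three stools sit around the table at the −y, +y, −x sides. The gap between each stool and the table is 170 mm.

Each stool's nearest face is 170 mm from the table's bounding box.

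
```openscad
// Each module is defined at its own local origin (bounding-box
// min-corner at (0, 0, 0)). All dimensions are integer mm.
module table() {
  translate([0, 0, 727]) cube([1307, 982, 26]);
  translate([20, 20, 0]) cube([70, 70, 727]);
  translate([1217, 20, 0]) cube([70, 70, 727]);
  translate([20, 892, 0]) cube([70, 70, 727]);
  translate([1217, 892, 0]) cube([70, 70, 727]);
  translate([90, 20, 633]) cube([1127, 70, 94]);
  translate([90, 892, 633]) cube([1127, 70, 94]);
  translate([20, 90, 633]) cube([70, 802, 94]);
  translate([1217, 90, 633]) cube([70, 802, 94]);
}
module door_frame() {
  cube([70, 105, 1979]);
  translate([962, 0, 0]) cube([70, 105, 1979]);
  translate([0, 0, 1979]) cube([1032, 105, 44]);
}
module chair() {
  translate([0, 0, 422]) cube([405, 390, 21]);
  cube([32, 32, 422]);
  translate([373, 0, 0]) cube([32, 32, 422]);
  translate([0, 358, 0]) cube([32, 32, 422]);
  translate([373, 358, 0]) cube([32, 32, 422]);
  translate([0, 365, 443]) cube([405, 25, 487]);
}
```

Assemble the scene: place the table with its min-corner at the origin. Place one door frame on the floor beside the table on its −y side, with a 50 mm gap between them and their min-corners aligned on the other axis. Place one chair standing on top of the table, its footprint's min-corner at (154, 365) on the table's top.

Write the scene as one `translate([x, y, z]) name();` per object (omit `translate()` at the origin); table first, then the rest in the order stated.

table();
translate([0, -155, 0]) door_frame();
translate([154, 365, 753]) chair();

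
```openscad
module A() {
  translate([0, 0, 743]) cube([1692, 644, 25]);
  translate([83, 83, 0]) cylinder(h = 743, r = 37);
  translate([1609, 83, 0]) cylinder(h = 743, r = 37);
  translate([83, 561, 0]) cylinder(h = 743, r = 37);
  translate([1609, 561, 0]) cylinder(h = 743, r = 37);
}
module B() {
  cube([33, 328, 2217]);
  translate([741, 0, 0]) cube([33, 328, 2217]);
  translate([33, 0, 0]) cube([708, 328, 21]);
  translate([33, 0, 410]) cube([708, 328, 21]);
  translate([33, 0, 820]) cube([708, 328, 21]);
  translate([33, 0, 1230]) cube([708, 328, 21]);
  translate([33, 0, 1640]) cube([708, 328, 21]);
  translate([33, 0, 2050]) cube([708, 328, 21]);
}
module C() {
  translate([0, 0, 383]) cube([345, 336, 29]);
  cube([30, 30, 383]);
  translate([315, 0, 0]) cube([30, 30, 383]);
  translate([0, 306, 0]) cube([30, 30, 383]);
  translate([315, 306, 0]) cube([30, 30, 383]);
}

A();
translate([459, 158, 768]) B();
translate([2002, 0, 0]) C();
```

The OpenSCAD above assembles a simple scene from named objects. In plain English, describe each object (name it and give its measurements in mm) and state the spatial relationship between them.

A is a table: top 1692 mm (x) × 644 mm (y), 25 mm thick, upper face at z = 768 mm, on four round legs of 74 mm diameter, each leg's bounding box inset 46 mm from the nearest pair of top edges, running from z = 0 to the bottom of the top.

B is a bookshelf 774 mm wide overall, 328 mm deep and 2217 mm tall. The two sides are 33 mm thick vertical panels. 6 horizontal shelves of 21 mm thickness span between the inner faces of the sides; the lowest shelf sits on the floor and shelves are stacked with a clear vertical gap of 389 mm between each pair.

C is a four-legged stool. The seat is a 345×336×29 mm slab whose top surface is at z = 412 mm; four square legs, each 30×30 mm in cross-section, run from the floor (z = 0) to the underside of the seat, each flush with a corner of the seat.

The bookshelf is on top of the table, centred. The stool is on the floor beside the table on its +x side.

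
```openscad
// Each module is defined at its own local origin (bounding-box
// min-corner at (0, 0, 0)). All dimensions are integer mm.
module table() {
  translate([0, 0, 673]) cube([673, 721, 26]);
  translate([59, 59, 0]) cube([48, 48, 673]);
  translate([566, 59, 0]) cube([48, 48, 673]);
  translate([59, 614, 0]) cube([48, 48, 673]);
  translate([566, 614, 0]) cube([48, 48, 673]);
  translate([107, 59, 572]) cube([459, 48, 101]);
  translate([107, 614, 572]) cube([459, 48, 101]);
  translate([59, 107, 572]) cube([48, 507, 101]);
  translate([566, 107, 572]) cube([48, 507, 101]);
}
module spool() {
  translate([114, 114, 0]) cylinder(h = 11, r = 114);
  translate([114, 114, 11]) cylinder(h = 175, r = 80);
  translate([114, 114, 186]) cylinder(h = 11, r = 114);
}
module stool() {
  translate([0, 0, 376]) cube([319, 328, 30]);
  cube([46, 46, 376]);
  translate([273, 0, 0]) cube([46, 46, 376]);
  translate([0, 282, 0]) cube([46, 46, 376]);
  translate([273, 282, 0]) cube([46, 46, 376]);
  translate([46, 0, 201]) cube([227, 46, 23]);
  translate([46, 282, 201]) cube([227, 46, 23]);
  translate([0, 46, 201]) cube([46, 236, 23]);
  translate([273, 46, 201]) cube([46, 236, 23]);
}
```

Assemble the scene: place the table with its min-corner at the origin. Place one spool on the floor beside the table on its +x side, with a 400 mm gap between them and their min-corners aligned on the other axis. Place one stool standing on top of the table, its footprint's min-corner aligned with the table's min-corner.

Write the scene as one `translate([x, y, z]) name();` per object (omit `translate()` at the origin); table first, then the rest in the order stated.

table();
translate([1073, 0, 0]) spool();
translate([0, 0, 699]) stool();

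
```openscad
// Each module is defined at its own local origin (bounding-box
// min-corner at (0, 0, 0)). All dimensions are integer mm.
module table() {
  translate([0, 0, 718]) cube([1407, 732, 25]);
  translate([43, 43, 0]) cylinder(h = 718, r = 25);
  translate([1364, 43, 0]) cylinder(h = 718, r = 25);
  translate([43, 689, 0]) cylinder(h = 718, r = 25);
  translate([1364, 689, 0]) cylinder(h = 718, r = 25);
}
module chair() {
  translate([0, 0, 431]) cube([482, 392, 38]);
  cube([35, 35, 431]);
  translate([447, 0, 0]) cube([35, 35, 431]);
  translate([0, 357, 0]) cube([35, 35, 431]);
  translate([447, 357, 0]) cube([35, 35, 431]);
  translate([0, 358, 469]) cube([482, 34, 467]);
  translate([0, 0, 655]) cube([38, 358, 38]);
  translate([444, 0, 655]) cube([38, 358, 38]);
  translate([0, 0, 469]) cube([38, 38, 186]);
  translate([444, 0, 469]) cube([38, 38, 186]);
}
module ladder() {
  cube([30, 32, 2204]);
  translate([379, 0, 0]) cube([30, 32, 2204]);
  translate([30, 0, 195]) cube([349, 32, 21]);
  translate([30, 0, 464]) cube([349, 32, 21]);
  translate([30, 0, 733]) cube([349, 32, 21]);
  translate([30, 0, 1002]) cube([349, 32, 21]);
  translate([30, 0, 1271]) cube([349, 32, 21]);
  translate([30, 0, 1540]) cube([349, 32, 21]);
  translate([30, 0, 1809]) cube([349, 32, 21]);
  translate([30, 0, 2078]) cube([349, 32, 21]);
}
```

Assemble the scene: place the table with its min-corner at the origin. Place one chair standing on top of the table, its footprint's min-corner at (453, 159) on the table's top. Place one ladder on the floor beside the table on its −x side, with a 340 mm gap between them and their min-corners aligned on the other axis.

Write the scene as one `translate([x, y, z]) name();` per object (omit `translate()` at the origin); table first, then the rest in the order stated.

table();
translate([453, 159, 743]) chair();
translate([-749, 0, 0]) ladder();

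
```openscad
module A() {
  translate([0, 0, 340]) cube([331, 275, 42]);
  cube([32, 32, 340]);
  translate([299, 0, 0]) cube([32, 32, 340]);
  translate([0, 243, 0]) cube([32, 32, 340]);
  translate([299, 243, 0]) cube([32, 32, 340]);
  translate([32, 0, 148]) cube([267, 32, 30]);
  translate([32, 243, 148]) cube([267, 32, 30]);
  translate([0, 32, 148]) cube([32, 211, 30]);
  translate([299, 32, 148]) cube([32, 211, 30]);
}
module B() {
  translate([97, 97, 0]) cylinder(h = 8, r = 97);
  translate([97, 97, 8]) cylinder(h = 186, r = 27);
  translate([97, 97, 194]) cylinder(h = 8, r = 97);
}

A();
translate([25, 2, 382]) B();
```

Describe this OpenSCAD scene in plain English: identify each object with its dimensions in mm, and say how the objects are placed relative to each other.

A is a four-legged stool. The seat is a 331×275×42 mm slab whose top surface is at z = 382 mm; four square legs, each 32×32 mm in cross-section, run from the floor (z = 0) to the underside of the seat, each flush with a corner of the seat. Four stretchers, 32 mm wide and 30 mm tall, connect adjacent legs with their undersides at z = 148 mm, each running between the inner faces of the legs it joins and aligned with the legs' outer faces on the other axis.

B is a spool: two coaxial disc flanges of radius 97 mm and thickness 8 mm, joined by a core cylinder of radius 27 mm and height 186 mm. The lower flange rests on z = 0 and the three cylinders share a vertical axis.

The spool is on top of the stool.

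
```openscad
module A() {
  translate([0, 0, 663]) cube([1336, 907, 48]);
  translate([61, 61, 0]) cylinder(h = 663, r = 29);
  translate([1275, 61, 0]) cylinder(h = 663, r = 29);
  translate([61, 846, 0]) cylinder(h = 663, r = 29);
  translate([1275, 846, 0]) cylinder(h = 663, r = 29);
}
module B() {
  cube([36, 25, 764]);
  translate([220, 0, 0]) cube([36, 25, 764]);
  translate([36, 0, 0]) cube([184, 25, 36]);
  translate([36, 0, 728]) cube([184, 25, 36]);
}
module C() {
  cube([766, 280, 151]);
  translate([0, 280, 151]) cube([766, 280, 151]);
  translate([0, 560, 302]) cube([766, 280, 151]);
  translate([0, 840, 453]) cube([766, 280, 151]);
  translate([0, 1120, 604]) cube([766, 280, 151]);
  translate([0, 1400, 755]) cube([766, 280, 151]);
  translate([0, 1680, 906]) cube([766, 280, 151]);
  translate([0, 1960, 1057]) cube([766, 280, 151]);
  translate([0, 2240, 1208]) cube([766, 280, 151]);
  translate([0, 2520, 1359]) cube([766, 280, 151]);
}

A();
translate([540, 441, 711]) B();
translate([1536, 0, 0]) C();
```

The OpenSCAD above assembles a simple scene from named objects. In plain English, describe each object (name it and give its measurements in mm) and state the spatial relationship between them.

A is a rectangular dining table. The top is 1336×907×48 mm with its upper surface at z = 711 mm. It stands on four round legs of 58 mm diameter, each leg's bounding box inset 32 mm from the nearest pair of top edges, running from the floor to the underside of the top.

B is a picture frame with a 184×692 mm rectangular opening (x by z) and a uniform 36 mm border on every side. Frame depth is 25 mm along y. It is built from two vertical stiles running the full outside height and two horizontal rails spanning the gap between the stiles.

C is a straight staircase of 10 solid steps. Each step is 766 mm wide (x), 280 mm deep (y, the going) and 151 mm tall (the rise). The first step rests on the floor; each subsequent step sits one going further in +y and one rise higher in +z, directly behind and above the previous step with no overlap.

The picture frame is on top of the table, centred. The staircase is on the floor beside the table on its +x side.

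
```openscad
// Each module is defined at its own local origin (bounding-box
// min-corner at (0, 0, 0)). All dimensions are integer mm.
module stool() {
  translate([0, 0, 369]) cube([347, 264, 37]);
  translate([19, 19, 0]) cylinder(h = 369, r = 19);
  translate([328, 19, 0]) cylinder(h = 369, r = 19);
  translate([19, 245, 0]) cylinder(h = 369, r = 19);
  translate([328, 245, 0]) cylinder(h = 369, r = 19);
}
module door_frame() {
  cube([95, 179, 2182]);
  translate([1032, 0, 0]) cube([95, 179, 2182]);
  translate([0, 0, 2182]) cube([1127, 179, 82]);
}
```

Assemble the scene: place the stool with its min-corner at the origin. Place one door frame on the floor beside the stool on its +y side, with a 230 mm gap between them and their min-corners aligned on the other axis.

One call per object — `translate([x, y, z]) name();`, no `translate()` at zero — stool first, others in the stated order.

stool();
translate([0, 494, 0]) door_frame();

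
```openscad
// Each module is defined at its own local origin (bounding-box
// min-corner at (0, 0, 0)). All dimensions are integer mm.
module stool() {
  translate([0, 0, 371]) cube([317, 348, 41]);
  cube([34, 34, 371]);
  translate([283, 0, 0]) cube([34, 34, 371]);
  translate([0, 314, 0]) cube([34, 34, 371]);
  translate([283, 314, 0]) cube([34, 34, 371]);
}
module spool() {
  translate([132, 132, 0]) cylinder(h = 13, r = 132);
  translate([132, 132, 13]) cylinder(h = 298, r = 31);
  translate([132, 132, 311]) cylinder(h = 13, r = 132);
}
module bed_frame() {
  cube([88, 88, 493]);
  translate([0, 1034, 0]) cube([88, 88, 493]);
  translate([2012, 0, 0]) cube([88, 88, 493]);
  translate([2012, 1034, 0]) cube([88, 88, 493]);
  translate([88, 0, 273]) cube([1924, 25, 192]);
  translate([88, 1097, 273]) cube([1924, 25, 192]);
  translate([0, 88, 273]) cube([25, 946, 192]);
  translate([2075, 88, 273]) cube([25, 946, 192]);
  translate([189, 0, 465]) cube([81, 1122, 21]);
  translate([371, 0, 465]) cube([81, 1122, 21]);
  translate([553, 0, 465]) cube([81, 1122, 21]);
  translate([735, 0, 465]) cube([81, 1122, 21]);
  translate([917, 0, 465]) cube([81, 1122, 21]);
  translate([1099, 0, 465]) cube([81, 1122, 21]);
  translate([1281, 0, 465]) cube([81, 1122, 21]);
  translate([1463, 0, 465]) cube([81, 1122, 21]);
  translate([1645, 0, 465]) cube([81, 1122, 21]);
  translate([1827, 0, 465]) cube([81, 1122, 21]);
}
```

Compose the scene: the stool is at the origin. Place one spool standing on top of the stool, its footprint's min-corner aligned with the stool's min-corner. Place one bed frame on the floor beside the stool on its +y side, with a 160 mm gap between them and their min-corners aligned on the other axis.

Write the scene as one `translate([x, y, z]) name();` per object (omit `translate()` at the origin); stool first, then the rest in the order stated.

stool();
translate([0, 0, 412]) spool();
translate([0, 508, 0]) bed_frame();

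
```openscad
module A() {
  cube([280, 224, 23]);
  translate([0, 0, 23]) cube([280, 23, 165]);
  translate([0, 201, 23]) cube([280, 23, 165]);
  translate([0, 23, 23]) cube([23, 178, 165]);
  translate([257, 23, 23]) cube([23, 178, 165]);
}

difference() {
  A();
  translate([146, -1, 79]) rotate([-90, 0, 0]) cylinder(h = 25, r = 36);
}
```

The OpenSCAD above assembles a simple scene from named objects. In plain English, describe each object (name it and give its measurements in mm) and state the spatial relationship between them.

A is an open-topped rectangular box: outside dimensions 280×224×188 mm, with a uniform wall and base thickness of 23 mm. The base is a full 280×224 slab on the floor; four walls sit on top of the base. The front and back walls (the −y and +y sides) span the full width; the two side walls fit between them.

The open box has a circular hole of radius 36 mm through its front wall, centred at (x = 146, z = 79).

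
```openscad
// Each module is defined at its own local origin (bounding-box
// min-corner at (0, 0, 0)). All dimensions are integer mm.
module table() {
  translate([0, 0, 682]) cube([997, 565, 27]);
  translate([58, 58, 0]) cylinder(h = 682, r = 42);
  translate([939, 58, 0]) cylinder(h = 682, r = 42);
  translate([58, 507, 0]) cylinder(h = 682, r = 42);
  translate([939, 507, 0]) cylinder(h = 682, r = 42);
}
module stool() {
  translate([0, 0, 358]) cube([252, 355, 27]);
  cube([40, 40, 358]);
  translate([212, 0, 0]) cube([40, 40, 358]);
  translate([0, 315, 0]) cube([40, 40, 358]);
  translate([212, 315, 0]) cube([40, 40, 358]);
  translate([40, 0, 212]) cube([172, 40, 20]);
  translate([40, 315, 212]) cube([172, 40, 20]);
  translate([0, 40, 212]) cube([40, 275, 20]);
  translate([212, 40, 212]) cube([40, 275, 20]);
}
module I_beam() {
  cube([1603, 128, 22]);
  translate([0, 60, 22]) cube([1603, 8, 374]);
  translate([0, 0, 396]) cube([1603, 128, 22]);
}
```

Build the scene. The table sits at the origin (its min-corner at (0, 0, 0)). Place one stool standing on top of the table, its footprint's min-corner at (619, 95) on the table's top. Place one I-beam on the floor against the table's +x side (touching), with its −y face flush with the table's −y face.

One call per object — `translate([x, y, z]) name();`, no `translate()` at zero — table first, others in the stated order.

table();
translate([619, 95, 709]) stool();
translate([997, 0, 0]) I_beam();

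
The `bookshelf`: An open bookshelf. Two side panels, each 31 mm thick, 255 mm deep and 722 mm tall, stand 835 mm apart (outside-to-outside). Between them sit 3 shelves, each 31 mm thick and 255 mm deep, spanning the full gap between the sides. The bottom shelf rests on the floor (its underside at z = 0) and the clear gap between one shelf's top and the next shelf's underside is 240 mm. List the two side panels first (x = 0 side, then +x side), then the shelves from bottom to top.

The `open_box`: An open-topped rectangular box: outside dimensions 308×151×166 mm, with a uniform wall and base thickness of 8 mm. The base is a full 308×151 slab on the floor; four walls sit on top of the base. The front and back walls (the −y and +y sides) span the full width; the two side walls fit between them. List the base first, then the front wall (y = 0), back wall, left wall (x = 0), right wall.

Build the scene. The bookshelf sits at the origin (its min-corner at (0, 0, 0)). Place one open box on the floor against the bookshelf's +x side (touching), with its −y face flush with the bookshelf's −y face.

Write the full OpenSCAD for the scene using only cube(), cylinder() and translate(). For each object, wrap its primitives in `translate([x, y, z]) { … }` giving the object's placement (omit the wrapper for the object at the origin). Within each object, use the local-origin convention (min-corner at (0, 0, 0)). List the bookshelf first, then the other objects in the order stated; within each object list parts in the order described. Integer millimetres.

cube([31, 255, 722]);
translate([804, 0, 0]) cube([31, 255, 722]);
translate([31, 0, 0]) cube([773, 255, 31]);
translate([31, 0, 271]) cube([773, 255, 31]);
translate([31, 0, 542]) cube([773, 255, 31]);
translate([835, 0, 0]) {
  cube([308, 151, 8]);
  translate([0, 0, 8]) cube([308, 8, 158]);
  translate([0, 143, 8]) cube([308, 8, 158]);
  translate([0, 8, 8]) cube([8, 135, 158]);
  translate([300, 8, 8]) cube([8, 135, 158]);
}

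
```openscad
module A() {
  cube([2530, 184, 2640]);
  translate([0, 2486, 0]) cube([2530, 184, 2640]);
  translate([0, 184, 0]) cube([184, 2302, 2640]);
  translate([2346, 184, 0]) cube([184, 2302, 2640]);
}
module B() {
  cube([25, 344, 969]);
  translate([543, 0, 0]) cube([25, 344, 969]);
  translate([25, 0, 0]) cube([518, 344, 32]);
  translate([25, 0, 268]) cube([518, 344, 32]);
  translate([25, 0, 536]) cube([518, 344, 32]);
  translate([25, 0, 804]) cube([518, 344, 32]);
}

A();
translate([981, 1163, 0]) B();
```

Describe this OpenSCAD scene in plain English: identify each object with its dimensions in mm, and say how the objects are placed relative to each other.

A is the wall frame of a small rectangular building: four walls, each 2640 mm tall and 184 mm thick, enclosing a footprint 2530 mm (x) by 2670 mm (y) outside-to-outside, with no floor or roof. The front and back walls (the −y and +y sides) span the full width; the two side walls fit between them.

B is an open bookshelf. Two side panels, each 25 mm thick, 344 mm deep and 969 mm tall, stand 568 mm apart (outside-to-outside). Between them sit 4 shelves, each 32 mm thick and 344 mm deep, spanning the full gap between the sides. The bottom shelf rests on the floor (its underside at z = 0) and the clear gap between one shelf's top and the next shelf's underside is 236 mm.

The bookshelf sits inside the house frame, centred.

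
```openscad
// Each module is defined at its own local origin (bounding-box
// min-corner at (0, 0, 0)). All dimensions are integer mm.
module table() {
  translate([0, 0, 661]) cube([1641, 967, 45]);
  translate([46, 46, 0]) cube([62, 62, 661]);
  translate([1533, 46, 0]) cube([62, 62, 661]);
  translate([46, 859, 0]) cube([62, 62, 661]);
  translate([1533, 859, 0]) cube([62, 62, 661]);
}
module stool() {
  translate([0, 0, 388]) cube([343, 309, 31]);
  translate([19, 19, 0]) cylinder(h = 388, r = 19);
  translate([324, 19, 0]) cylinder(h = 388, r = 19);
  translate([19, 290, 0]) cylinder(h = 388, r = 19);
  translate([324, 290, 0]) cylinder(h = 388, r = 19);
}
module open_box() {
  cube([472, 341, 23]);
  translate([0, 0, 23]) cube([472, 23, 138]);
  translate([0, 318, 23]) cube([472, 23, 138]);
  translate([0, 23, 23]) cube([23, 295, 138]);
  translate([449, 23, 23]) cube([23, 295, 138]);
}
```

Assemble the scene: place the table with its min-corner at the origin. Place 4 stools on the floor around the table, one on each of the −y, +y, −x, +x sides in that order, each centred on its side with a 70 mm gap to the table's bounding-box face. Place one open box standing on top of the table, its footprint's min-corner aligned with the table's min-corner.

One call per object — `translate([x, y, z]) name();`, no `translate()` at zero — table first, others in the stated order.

table();
translate([649, -379, 0]) stool();
translate([649, 1037, 0]) stool();
translate([-413, 329, 0]) stool();
translate([1711, 329, 0]) stool();
translate([0, 0, 706]) open_box();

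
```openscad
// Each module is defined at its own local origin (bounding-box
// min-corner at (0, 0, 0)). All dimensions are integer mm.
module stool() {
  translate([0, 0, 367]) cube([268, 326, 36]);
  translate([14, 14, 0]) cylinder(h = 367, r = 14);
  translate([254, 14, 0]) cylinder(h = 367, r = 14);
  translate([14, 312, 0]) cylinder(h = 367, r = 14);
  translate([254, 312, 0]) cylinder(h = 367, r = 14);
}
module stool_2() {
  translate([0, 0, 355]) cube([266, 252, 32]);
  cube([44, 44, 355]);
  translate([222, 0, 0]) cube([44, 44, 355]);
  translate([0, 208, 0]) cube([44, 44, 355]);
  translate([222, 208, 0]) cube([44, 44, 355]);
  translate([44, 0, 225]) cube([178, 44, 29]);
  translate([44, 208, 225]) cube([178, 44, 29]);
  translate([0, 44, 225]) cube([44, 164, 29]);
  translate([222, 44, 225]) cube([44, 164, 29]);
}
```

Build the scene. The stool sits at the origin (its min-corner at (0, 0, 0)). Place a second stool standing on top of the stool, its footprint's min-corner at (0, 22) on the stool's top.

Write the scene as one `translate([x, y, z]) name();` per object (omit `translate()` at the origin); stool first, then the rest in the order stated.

stool();
translate([0, 22, 403]) stool_2();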